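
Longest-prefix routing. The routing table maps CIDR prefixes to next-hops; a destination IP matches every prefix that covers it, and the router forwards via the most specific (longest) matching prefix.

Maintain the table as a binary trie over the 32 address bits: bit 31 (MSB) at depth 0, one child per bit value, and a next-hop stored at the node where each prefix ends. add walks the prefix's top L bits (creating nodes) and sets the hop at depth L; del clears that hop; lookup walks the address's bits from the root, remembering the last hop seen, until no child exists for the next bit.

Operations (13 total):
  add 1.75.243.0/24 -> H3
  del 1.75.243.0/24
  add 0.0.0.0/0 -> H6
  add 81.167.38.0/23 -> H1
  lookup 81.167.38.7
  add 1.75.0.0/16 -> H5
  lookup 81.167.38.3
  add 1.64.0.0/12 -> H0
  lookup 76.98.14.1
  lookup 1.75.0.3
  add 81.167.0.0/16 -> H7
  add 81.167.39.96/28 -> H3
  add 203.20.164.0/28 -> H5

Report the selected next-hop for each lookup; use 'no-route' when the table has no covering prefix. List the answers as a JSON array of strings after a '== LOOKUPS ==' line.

Trace:
  + 1.75.243.0/24 (H3) depth=24
  - 1.75.243.0/24 clear@24
  + 0.0.0.0/0 (H6) depth=0
  + 81.167.38.0/23 (H1) depth=23
  lookup 81.167.38.7: bits 01010001101001110010011 walk d0:H6→d1:-→d2:-→d3:-→d4:-→d5:-→d6:-→d7:-→d8:-→d9:-→d10:-→d11:-→d12:-→d13:-→d14:-→d15:-→d16:-→d17:-→d18:-→d19:-→d20:-→d21:-→d22:-→d23:H1 -> H1
  + 1.75.0.0/16 (H5) depth=16
  lookup 81.167.38.3: bits 01010001101001110010011 walk d0:H6→d1:-→d2:-→d3:-→d4:-→d5:-→d6:-→d7:-→d8:-→d9:-→d10:-→d11:-→d12:-→d13:-→d14:-→d15:-→d16:-→d17:-→d18:-→d19:-→d20:-→d21:-→d22:-→d23:H1 -> H1
  + 1.64.0.0/12 (H0) depth=12
  lookup 76.98.14.1: bits 010 walk d0:H6→d1:-→d2:-→d3:- -> H6
  lookup 1.75.0.3: bits 0000000101001011 walk d0:H6→d1:-→d2:-→d3:-→d4:-→d5:-→d6:-→d7:-→d8:-→d9:-→d10:-→d11:-→d12:H0→d13:-→d14:-→d15:-→d16:H5 -> H5
  + 81.167.0.0/16 (H7) depth=16
  + 81.167.39.96/28 (H3) depth=28
  + 203.20.164.0/28 (H5) depth=28

== LOOKUPS ==
["H1","H1","H6","H5"]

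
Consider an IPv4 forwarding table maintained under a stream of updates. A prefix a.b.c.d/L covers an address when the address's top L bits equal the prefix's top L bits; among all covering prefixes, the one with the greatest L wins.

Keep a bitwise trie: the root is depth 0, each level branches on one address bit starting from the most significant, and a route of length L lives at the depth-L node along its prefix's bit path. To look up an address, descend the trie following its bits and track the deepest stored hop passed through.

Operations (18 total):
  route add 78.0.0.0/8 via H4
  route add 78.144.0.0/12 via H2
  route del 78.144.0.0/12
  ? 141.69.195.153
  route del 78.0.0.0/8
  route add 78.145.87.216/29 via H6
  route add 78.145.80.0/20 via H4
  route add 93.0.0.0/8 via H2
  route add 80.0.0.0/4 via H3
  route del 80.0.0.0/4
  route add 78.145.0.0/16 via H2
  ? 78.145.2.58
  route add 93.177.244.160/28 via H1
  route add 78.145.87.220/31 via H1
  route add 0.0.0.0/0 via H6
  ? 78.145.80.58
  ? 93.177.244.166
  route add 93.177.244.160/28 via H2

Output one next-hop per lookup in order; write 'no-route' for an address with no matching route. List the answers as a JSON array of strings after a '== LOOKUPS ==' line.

Trace:
  + 78.0.0.0/8 (H4) depth=8
  + 78.144.0.0/12 (H2) depth=12
  del 78.144.0.0/12 (clear depth 12)
  ? 141.69.195.153  path d0:-  best=no-route
  del 78.0.0.0/8 (clear depth 8)
  + 78.145.87.216/29 (H6) depth=29
  + 78.145.80.0/20 (H4) depth=20
  + 93.0.0.0/8 (H2) depth=8
  + 80.0.0.0/4 (H3) depth=4
  del 80.0.0.0/4 (clear depth 4)
  + 78.145.0.0/16 (H2) depth=16
  ? 78.145.2.58  path d0:-→d1:-→d2:-→d3:-→d4:-→d5:-→d6:-→d7:-→d8:-→d9:-→d10:-→d11:-→d12:-→d13:-→d14:-→d15:-→d16:H2→d17:-  best=H2
  + 93.177.244.160/28 (H1) depth=28
  + 78.145.87.220/31 (H1) depth=31
  + 0.0.0.0/0 (H6) depth=0
  ? 78.145.80.58  path d0:H6→d1:-→d2:-→d3:-→d4:-→d5:-→d6:-→d7:-→d8:-→d9:-→d10:-→d11:-→d12:-→d13:-→d14:-→d15:-→d16:H2→d17:-→d18:-→d19:-→d20:H4→d21:-  best=H4
  ? 93.177.244.166  path d0:H6→d1:-→d2:-→d3:-→d4:-→d5:-→d6:-→d7:-→d8:H2→d9:-→d10:-→d11:-→d12:-→d13:-→d14:-→d15:-→d16:-→d17:-→d18:-→d19:-→d20:-→d21:-→d22:-→d23:-→d24:-→d25:-→d26:-→d27:-→d28:H1  best=H1
  + 93.177.244.160/28 (H2) depth=28

== LOOKUPS ==
["no-route","H2","H4","H1"]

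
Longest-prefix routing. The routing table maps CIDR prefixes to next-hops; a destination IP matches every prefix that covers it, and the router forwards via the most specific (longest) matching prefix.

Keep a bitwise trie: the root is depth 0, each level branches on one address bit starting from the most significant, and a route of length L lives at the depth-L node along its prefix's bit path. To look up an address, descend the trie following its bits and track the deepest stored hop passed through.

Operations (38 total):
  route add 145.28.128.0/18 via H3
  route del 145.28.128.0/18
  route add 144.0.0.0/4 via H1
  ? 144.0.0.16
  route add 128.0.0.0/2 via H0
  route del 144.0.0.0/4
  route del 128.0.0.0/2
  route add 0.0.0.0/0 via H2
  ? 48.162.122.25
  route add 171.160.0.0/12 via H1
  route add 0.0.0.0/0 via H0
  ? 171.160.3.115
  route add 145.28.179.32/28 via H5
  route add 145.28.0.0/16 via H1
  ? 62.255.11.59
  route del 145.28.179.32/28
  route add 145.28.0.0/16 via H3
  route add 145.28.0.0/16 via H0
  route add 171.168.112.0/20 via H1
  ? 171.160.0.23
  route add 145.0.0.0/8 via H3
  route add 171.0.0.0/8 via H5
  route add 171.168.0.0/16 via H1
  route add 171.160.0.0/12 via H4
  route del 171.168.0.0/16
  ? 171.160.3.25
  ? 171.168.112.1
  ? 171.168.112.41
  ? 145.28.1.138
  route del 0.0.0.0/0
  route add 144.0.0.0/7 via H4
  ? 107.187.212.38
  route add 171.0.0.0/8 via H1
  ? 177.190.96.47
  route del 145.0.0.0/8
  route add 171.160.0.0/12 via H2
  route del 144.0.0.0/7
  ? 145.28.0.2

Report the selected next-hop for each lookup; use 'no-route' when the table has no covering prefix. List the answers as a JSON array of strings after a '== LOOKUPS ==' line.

Process each operation:
  add 145.28.128.0/18 -> H3 at depth 18
  - 145.28.128.0/18 clear@18
  add 144.0.0.0/4 -> H1 at depth 4
  Q 144.0.0.16: descend 1001000 ; hops seen [H1] ; pick H1
  add 128.0.0.0/2 -> H0 at depth 2
  - 144.0.0.0/4 clear@4
  - 128.0.0.0/2 clear@2
  add 0.0.0.0/0 -> H2 at depth 0
  Q 48.162.122.25: descend ε ; hops seen [H2] ; pick H2
  add 171.160.0.0/12 -> H1 at depth 12
  add 0.0.0.0/0 -> H0 at depth 0
  Q 171.160.3.115: descend 101010111010 ; hops seen [H0,H1] ; pick H1
  add 145.28.179.32/28 -> H5 at depth 28
  add 145.28.0.0/16 -> H1 at depth 16
  Q 62.255.11.59: descend ε ; hops seen [H0] ; pick H0
  - 145.28.179.32/28 clear@28
  add 145.28.0.0/16 -> H3 at depth 16
  add 145.28.0.0/16 -> H0 at depth 16
  add 171.168.112.0/20 -> H1 at depth 20
  Q 171.160.0.23: descend 101010111010 ; hops seen [H0,H1] ; pick H1
  add 145.0.0.0/8 -> H3 at depth 8
  add 171.0.0.0/8 -> H5 at depth 8
  add 171.168.0.0/16 -> H1 at depth 16
  add 171.160.0.0/12 -> H4 at depth 12
  - 171.168.0.0/16 clear@16
  Q 171.160.3.25: descend 101010111010 ; hops seen [H0,H5,H4] ; pick H4
  Q 171.168.112.1: descend 10101011101010000111 ; hops seen [H0,H5,H4,H1] ; pick H1
  Q 171.168.112.41: descend 10101011101010000111 ; hops seen [H0,H5,H4,H1] ; pick H1
  Q 145.28.1.138: descend 1001000100011100 ; hops seen [H0,H3,H0] ; pick H0
  - 0.0.0.0/0 clear@0
  add 144.0.0.0/7 -> H4 at depth 7
  Q 107.187.212.38: descend ε ; hops seen [∅] ; pick no-route
  add 171.0.0.0/8 -> H1 at depth 8
  Q 177.190.96.47: descend 101 ; hops seen [∅] ; pick no-route
  - 145.0.0.0/8 clear@8
  add 171.160.0.0/12 -> H2 at depth 12
  - 144.0.0.0/7 clear@7
  Q 145.28.0.2: descend 1001000100011100 ; hops seen [H0] ; pick H0

== LOOKUPS ==
["H1","H2","H1","H0","H1","H4","H1","H1","H0","no-route","no-route","H0"]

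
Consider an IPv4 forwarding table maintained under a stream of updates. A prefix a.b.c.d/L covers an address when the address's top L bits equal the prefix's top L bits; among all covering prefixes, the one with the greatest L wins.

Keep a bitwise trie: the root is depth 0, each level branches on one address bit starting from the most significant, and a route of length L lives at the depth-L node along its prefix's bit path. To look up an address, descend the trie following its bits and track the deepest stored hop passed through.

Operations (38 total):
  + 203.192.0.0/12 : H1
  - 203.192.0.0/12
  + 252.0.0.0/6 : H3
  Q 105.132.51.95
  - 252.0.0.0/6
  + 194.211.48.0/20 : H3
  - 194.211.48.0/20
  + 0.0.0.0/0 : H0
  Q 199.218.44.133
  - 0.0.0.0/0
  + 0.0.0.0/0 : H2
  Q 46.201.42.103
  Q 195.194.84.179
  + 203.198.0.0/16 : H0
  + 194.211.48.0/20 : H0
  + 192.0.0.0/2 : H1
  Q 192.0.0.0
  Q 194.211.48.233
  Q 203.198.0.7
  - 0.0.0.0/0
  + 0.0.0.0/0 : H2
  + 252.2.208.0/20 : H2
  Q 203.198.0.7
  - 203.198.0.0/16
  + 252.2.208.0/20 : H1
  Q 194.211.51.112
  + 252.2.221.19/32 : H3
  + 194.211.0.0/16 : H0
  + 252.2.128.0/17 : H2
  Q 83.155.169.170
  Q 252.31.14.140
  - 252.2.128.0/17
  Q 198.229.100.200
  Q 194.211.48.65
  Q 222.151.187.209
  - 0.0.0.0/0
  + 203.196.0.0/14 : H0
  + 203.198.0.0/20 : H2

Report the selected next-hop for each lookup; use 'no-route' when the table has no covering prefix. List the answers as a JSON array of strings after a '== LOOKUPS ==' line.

Trace:
  + 203.192.0.0/12 (H1) depth=12
  - 203.192.0.0/12 clear@12
  + 252.0.0.0/6 (H3) depth=6
  ? 105.132.51.95  path d0:-  best=no-route
  - 252.0.0.0/6 clear@6
  + 194.211.48.0/20 (H3) depth=20
  - 194.211.48.0/20 clear@20
  + 0.0.0.0/0 (H0) depth=0
  ? 199.218.44.133  path d0:H0→d1:-→d2:-→d3:-→d4:-→d5:-  best=H0
  - 0.0.0.0/0 clear@0
  + 0.0.0.0/0 (H2) depth=0
  ? 46.201.42.103  path d0:H2  best=H2
  ? 195.194.84.179  path d0:H2→d1:-→d2:-→d3:-→d4:-→d5:-→d6:-→d7:-  best=H2
  + 203.198.0.0/16 (H0) depth=16
  + 194.211.48.0/20 (H0) depth=20
  + 192.0.0.0/2 (H1) depth=2
  ? 192.0.0.0  path d0:H2→d1:-→d2:H1→d3:-→d4:-→d5:-→d6:-  best=H1
  ? 194.211.48.233  path d0:H2→d1:-→d2:H1→d3:-→d4:-→d5:-→d6:-→d7:-→d8:-→d9:-→d10:-→d11:-→d12:-→d13:-→d14:-→d15:-→d16:-→d17:-→d18:-→d19:-→d20:H0  best=H0
  ? 203.198.0.7  path d0:H2→d1:-→d2:H1→d3:-→d4:-→d5:-→d6:-→d7:-→d8:-→d9:-→d10:-→d11:-→d12:-→d13:-→d14:-→d15:-→d16:H0  best=H0
  - 0.0.0.0/0 clear@0
  + 0.0.0.0/0 (H2) depth=0
  + 252.2.208.0/20 (H2) depth=20
  ? 203.198.0.7  path d0:H2→d1:-→d2:H1→d3:-→d4:-→d5:-→d6:-→d7:-→d8:-→d9:-→d10:-→d11:-→d12:-→d13:-→d14:-→d15:-→d16:H0  best=H0
  - 203.198.0.0/16 clear@16
  + 252.2.208.0/20 (H1) depth=20
  ? 194.211.51.112  path d0:H2→d1:-→d2:H1→d3:-→d4:-→d5:-→d6:-→d7:-→d8:-→d9:-→d10:-→d11:-→d12:-→d13:-→d14:-→d15:-→d16:-→d17:-→d18:-→d19:-→d20:H0  best=H0
  + 252.2.221.19/32 (H3) depth=32
  + 194.211.0.0/16 (H0) depth=16
  + 252.2.128.0/17 (H2) depth=17
  ? 83.155.169.170  path d0:H2  best=H2
  ? 252.31.14.140  path d0:H2→d1:-→d2:H1→d3:-→d4:-→d5:-→d6:-→d7:-→d8:-→d9:-→d10:-→d11:-  best=H1
  - 252.2.128.0/17 clear@17
  ? 198.229.100.200  path d0:H2→d1:-→d2:H1→d3:-→d4:-→d5:-  best=H1
  ? 194.211.48.65  path d0:H2→d1:-→d2:H1→d3:-→d4:-→d5:-→d6:-→d7:-→d8:-→d9:-→d10:-→d11:-→d12:-→d13:-→d14:-→d15:-→d16:H0→d17:-→d18:-→d19:-→d20:H0  best=H0
  ? 222.151.187.209  path d0:H2→d1:-→d2:H1→d3:-  best=H1
  - 0.0.0.0/0 clear@0
  + 203.196.0.0/14 (H0) depth=14
  + 203.198.0.0/20 (H2) depth=20

== LOOKUPS ==
["no-route","H0","H2","H2","H1","H0","H0","H0","H0","H2","H1","H1","H0","H1"]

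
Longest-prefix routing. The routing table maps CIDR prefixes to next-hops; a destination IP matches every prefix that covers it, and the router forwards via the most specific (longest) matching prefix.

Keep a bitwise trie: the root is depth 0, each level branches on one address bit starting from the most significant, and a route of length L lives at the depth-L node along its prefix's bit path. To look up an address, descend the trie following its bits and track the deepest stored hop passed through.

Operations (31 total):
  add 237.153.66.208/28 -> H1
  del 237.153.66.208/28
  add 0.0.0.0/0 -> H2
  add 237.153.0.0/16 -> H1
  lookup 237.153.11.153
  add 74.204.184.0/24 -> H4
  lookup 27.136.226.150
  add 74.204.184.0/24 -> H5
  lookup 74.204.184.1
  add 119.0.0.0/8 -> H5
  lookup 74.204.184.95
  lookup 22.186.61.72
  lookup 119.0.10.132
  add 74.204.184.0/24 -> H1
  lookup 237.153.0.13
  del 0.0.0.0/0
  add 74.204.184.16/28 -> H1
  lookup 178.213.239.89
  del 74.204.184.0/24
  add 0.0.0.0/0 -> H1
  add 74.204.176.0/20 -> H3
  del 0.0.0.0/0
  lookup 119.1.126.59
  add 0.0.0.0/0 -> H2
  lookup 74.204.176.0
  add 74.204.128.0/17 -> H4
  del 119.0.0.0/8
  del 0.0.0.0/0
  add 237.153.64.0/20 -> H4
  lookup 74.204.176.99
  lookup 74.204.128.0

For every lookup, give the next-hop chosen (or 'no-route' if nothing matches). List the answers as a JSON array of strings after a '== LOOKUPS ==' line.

Trace:
  + 237.153.66.208/28 (H1) depth=28
  del 237.153.66.208/28 (clear depth 28)
  + 0.0.0.0/0 (H2) depth=0
  + 237.153.0.0/16 (H1) depth=16
  lookup 237.153.11.153: bits 11101101100110010 walk d0:H2→d1:-→d2:-→d3:-→d4:-→d5:-→d6:-→d7:-→d8:-→d9:-→d10:-→d11:-→d12:-→d13:-→d14:-→d15:-→d16:H1→d17:- -> H1
  + 74.204.184.0/24 (H4) depth=24
  lookup 27.136.226.150: bits 0 walk d0:H2→d1:- -> H2
  + 74.204.184.0/24 (H5) depth=24
  lookup 74.204.184.1: bits 010010101100110010111000 walk d0:H2→d1:-→d2:-→d3:-→d4:-→d5:-→d6:-→d7:-→d8:-→d9:-→d10:-→d11:-→d12:-→d13:-→d14:-→d15:-→d16:-→d17:-→d18:-→d19:-→d20:-→d21:-→d22:-→d23:-→d24:H5 -> H5
  + 119.0.0.0/8 (H5) depth=8
  lookup 74.204.184.95: bits 010010101100110010111000 walk d0:H2→d1:-→d2:-→d3:-→d4:-→d5:-→d6:-→d7:-→d8:-→d9:-→d10:-→d11:-→d12:-→d13:-→d14:-→d15:-→d16:-→d17:-→d18:-→d19:-→d20:-→d21:-→d22:-→d23:-→d24:H5 -> H5
  lookup 22.186.61.72: bits 0 walk d0:H2→d1:- -> H2
  lookup 119.0.10.132: bits 01110111 walk d0:H2→d1:-→d2:-→d3:-→d4:-→d5:-→d6:-→d7:-→d8:H5 -> H5
  + 74.204.184.0/24 (H1) depth=24
  lookup 237.153.0.13: bits 11101101100110010 walk d0:H2→d1:-→d2:-→d3:-→d4:-→d5:-→d6:-→d7:-→d8:-→d9:-→d10:-→d11:-→d12:-→d13:-→d14:-→d15:-→d16:H1→d17:- -> H1
  del 0.0.0.0/0 (clear depth 0)
  + 74.204.184.16/28 (H1) depth=28
  lookup 178.213.239.89: bits 1 walk d0:-→d1:- -> no-route
  del 74.204.184.0/24 (clear depth 24)
  + 0.0.0.0/0 (H1) depth=0
  + 74.204.176.0/20 (H3) depth=20
  del 0.0.0.0/0 (clear depth 0)
  lookup 119.1.126.59: bits 01110111 walk d0:-→d1:-→d2:-→d3:-→d4:-→d5:-→d6:-→d7:-→d8:H5 -> H5
  + 0.0.0.0/0 (H2) depth=0
  lookup 74.204.176.0: bits 01001010110011001011 walk d0:H2→d1:-→d2:-→d3:-→d4:-→d5:-→d6:-→d7:-→d8:-→d9:-→d10:-→d11:-→d12:-→d13:-→d14:-→d15:-→d16:-→d17:-→d18:-→d19:-→d20:H3 -> H3
  + 74.204.128.0/17 (H4) depth=17
  del 119.0.0.0/8 (clear depth 8)
  del 0.0.0.0/0 (clear depth 0)
  + 237.153.64.0/20 (H4) depth=20
  lookup 74.204.176.99: bits 01001010110011001011 walk d0:-→d1:-→d2:-→d3:-→d4:-→d5:-→d6:-→d7:-→d8:-→d9:-→d10:-→d11:-→d12:-→d13:-→d14:-→d15:-→d16:-→d17:H4→d18:-→d19:-→d20:H3 -> H3
  lookup 74.204.128.0: bits 010010101100110010 walk d0:-→d1:-→d2:-→d3:-→d4:-→d5:-→d6:-→d7:-→d8:-→d9:-→d10:-→d11:-→d12:-→d13:-→d14:-→d15:-→d16:-→d17:H4→d18:- -> H4

== LOOKUPS ==
["H1","H2","H5","H5","H2","H5","H1","no-route","H5","H3","H3","H4"]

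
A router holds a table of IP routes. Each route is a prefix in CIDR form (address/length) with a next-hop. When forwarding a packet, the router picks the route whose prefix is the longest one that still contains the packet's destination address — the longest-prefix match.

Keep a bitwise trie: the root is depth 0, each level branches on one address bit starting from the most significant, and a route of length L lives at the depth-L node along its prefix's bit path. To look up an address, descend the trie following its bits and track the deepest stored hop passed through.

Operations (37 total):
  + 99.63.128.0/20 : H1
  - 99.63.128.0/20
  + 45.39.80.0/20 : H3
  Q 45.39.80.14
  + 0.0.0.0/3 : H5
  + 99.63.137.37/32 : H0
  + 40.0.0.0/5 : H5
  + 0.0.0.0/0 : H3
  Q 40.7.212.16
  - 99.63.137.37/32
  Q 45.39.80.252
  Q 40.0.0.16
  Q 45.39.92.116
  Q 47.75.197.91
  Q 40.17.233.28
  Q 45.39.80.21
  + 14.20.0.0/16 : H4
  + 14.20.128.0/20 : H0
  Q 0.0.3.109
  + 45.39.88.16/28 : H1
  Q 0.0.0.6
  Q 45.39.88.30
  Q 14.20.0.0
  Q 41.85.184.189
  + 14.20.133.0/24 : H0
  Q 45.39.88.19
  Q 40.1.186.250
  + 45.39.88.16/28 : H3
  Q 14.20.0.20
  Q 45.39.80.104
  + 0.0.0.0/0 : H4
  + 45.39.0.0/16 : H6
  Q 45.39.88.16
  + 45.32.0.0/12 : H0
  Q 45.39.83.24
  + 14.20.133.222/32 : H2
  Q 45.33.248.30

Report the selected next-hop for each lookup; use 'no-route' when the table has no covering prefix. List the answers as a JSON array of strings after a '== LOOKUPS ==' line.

Process each operation:
  + 99.63.128.0/20 (H1) depth=20
  del 99.63.128.0/20 (clear depth 20)
  + 45.39.80.0/20 (H3) depth=20
  lookup 45.39.80.14: bits 00101101001001110101 walk d0:-→d1:-→d2:-→d3:-→d4:-→d5:-→d6:-→d7:-→d8:-→d9:-→d10:-→d11:-→d12:-→d13:-→d14:-→d15:-→d16:-→d17:-→d18:-→d19:-→d20:H3 -> H3
  + 0.0.0.0/3 (H5) depth=3
  + 99.63.137.37/32 (H0) depth=32
  + 40.0.0.0/5 (H5) depth=5
  + 0.0.0.0/0 (H3) depth=0
  lookup 40.7.212.16: bits 00101 walk d0:H3→d1:-→d2:-→d3:-→d4:-→d5:H5 -> H5
  del 99.63.137.37/32 (clear depth 32)
  lookup 45.39.80.252: bits 00101101001001110101 walk d0:H3→d1:-→d2:-→d3:-→d4:-→d5:H5→d6:-→d7:-→d8:-→d9:-→d10:-→d11:-→d12:-→d13:-→d14:-→d15:-→d16:-→d17:-→d18:-→d19:-→d20:H3 -> H3
  lookup 40.0.0.16: bits 00101 walk d0:H3→d1:-→d2:-→d3:-→d4:-→d5:H5 -> H5
  lookup 45.39.92.116: bits 00101101001001110101 walk d0:H3→d1:-→d2:-→d3:-→d4:-→d5:H5→d6:-→d7:-→d8:-→d9:-→d10:-→d11:-→d12:-→d13:-→d14:-→d15:-→d16:-→d17:-→d18:-→d19:-→d20:H3 -> H3
  lookup 47.75.197.91: bits 001011 walk d0:H3→d1:-→d2:-→d3:-→d4:-→d5:H5→d6:- -> H5
  lookup 40.17.233.28: bits 00101 walk d0:H3→d1:-→d2:-→d3:-→d4:-→d5:H5 -> H5
  lookup 45.39.80.21: bits 00101101001001110101 walk d0:H3→d1:-→d2:-→d3:-→d4:-→d5:H5→d6:-→d7:-→d8:-→d9:-→d10:-→d11:-→d12:-→d13:-→d14:-→d15:-→d16:-→d17:-→d18:-→d19:-→d20:H3 -> H3
  + 14.20.0.0/16 (H4) depth=16
  + 14.20.128.0/20 (H0) depth=20
  lookup 0.0.3.109: bits 0000 walk d0:H3→d1:-→d2:-→d3:H5→d4:- -> H5
  + 45.39.88.16/28 (H1) depth=28
  lookup 0.0.0.6: bits 0000 walk d0:H3→d1:-→d2:-→d3:H5→d4:- -> H5
  lookup 45.39.88.30: bits 0010110100100111010110000001 walk d0:H3→d1:-→d2:-→d3:-→d4:-→d5:H5→d6:-→d7:-→d8:-→d9:-→d10:-→d11:-→d12:-→d13:-→d14:-→d15:-→d16:-→d17:-→d18:-→d19:-→d20:H3→d21:-→d22:-→d23:-→d24:-→d25:-→d26:-→d27:-→d28:H1 -> H1
  lookup 14.20.0.0: bits 0000111000010100 walk d0:H3→d1:-→d2:-→d3:H5→d4:-→d5:-→d6:-→d7:-→d8:-→d9:-→d10:-→d11:-→d12:-→d13:-→d14:-→d15:-→d16:H4 -> H4
  lookup 41.85.184.189: bits 00101 walk d0:H3→d1:-→d2:-→d3:-→d4:-→d5:H5 -> H5
  + 14.20.133.0/24 (H0) depth=24
  lookup 45.39.88.19: bits 0010110100100111010110000001 walk d0:H3→d1:-→d2:-→d3:-→d4:-→d5:H5→d6:-→d7:-→d8:-→d9:-→d10:-→d11:-→d12:-→d13:-→d14:-→d15:-→d16:-→d17:-→d18:-→d19:-→d20:H3→d21:-→d22:-→d23:-→d24:-→d25:-→d26:-→d27:-→d28:H1 -> H1
  lookup 40.1.186.250: bits 00101 walk d0:H3→d1:-→d2:-→d3:-→d4:-→d5:H5 -> H5
  + 45.39.88.16/28 (H3) depth=28
  lookup 14.20.0.20: bits 0000111000010100 walk d0:H3→d1:-→d2:-→d3:H5→d4:-→d5:-→d6:-→d7:-→d8:-→d9:-→d10:-→d11:-→d12:-→d13:-→d14:-→d15:-→d16:H4 -> H4
  lookup 45.39.80.104: bits 00101101001001110101 walk d0:H3→d1:-→d2:-→d3:-→d4:-→d5:H5→d6:-→d7:-→d8:-→d9:-→d10:-→d11:-→d12:-→d13:-→d14:-→d15:-→d16:-→d17:-→d18:-→d19:-→d20:H3 -> H3
  + 0.0.0.0/0 (H4) depth=0
  + 45.39.0.0/16 (H6) depth=16
  lookup 45.39.88.16: bits 0010110100100111010110000001 walk d0:H4→d1:-→d2:-→d3:-→d4:-→d5:H5→d6:-→d7:-→d8:-→d9:-→d10:-→d11:-→d12:-→d13:-→d14:-→d15:-→d16:H6→d17:-→d18:-→d19:-→d20:H3→d21:-→d22:-→d23:-→d24:-→d25:-→d26:-→d27:-→d28:H3 -> H3
  + 45.32.0.0/12 (H0) depth=12
  lookup 45.39.83.24: bits 00101101001001110101 walk d0:H4→d1:-→d2:-→d3:-→d4:-→d5:H5→d6:-→d7:-→d8:-→d9:-→d10:-→d11:-→d12:H0→d13:-→d14:-→d15:-→d16:H6→d17:-→d18:-→d19:-→d20:H3 -> H3
  + 14.20.133.222/32 (H2) depth=32
  lookup 45.33.248.30: bits 0010110100100 walk d0:H4→d1:-→d2:-→d3:-→d4:-→d5:H5→d6:-→d7:-→d8:-→d9:-→d10:-→d11:-→d12:H0→d13:- -> H0

== LOOKUPS ==
["H3","H5","H3","H5","H3","H5","H5","H3","H5","H5","H1","H4","H5","H1","H5","H4","H3","H3","H3","H0"]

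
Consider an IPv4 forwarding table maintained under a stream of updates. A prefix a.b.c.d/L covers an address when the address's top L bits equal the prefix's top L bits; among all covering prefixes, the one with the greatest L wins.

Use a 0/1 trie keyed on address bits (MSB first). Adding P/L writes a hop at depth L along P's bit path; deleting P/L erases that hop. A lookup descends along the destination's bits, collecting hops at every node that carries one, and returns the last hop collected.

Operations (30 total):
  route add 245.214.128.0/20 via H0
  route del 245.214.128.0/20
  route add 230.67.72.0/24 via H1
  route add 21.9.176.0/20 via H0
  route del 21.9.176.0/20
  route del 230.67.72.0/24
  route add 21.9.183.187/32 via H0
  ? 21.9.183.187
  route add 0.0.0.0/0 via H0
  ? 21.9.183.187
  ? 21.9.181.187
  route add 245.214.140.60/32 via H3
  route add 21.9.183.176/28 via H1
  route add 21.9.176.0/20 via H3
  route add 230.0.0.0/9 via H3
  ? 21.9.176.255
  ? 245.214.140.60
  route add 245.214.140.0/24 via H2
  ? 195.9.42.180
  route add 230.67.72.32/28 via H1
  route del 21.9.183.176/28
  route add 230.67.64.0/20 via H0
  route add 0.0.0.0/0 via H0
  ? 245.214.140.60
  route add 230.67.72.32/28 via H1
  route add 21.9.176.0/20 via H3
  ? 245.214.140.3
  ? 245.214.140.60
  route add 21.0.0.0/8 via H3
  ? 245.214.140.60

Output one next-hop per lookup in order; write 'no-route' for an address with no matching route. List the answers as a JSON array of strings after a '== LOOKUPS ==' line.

Process each operation:
  add 245.214.128.0/20 -> H0 at depth 20
  - 245.214.128.0/20 clear@20
  add 230.67.72.0/24 -> H1 at depth 24
  add 21.9.176.0/20 -> H0 at depth 20
  - 21.9.176.0/20 clear@20
  - 230.67.72.0/24 clear@24
  add 21.9.183.187/32 -> H0 at depth 32
  Q 21.9.183.187: descend 00010101000010011011011110111011 ; hops seen [H0] ; pick H0
  add 0.0.0.0/0 -> H0 at depth 0
  Q 21.9.183.187: descend 00010101000010011011011110111011 ; hops seen [H0,H0] ; pick H0
  Q 21.9.181.187: descend 0001010100001001101101 ; hops seen [H0] ; pick H0
  add 245.214.140.60/32 -> H3 at depth 32
  add 21.9.183.176/28 -> H1 at depth 28
  add 21.9.176.0/20 -> H3 at depth 20
  add 230.0.0.0/9 -> H3 at depth 9
  Q 21.9.176.255: descend 000101010000100110110 ; hops seen [H0,H3] ; pick H3
  Q 245.214.140.60: descend 11110101110101101000110000111100 ; hops seen [H0,H3] ; pick H3
  add 245.214.140.0/24 -> H2 at depth 24
  Q 195.9.42.180: descend 11 ; hops seen [H0] ; pick H0
  add 230.67.72.32/28 -> H1 at depth 28
  - 21.9.183.176/28 clear@28
  add 230.67.64.0/20 -> H0 at depth 20
  add 0.0.0.0/0 -> H0 at depth 0
  Q 245.214.140.60: descend 11110101110101101000110000111100 ; hops seen [H0,H2,H3] ; pick H3
  add 230.67.72.32/28 -> H1 at depth 28
  add 21.9.176.0/20 -> H3 at depth 20
  Q 245.214.140.3: descend 11110101110101101000110000 ; hops seen [H0,H2] ; pick H2
  Q 245.214.140.60: descend 11110101110101101000110000111100 ; hops seen [H0,H2,H3] ; pick H3
  add 21.0.0.0/8 -> H3 at depth 8
  Q 245.214.140.60: descend 11110101110101101000110000111100 ; hops seen [H0,H2,H3] ; pick H3

== LOOKUPS ==
["H0","H0","H0","H3","H3","H0","H3","H2","H3","H3"]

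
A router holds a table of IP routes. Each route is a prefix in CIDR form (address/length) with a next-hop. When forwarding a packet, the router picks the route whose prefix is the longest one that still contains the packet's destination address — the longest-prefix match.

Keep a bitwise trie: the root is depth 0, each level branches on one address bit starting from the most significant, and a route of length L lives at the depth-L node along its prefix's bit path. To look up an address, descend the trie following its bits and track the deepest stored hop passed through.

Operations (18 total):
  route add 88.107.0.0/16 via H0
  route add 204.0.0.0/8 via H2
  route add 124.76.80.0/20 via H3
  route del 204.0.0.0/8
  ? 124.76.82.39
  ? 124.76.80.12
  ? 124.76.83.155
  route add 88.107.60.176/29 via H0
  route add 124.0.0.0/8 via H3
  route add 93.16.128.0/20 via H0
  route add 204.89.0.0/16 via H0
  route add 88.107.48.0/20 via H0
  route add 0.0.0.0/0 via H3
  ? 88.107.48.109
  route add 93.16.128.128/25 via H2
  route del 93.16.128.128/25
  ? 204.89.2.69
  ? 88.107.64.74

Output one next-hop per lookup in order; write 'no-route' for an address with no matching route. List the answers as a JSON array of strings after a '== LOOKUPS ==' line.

Process each operation:
  + 88.107.0.0/16 (H0) depth=16
  + 204.0.0.0/8 (H2) depth=8
  + 124.76.80.0/20 (H3) depth=20
  del 204.0.0.0/8 (clear depth 8)
  Q 124.76.82.39: descend 01111100010011000101 ; hops seen [H3] ; pick H3
  Q 124.76.80.12: descend 01111100010011000101 ; hops seen [H3] ; pick H3
  Q 124.76.83.155: descend 01111100010011000101 ; hops seen [H3] ; pick H3
  + 88.107.60.176/29 (H0) depth=29
  + 124.0.0.0/8 (H3) depth=8
  + 93.16.128.0/20 (H0) depth=20
  + 204.89.0.0/16 (H0) depth=16
  + 88.107.48.0/20 (H0) depth=20
  + 0.0.0.0/0 (H3) depth=0
  Q 88.107.48.109: descend 01011000011010110011 ; hops seen [H3,H0,H0] ; pick H0
  + 93.16.128.128/25 (H2) depth=25
  del 93.16.128.128/25 (clear depth 25)
  Q 204.89.2.69: descend 1100110001011001 ; hops seen [H3,H0] ; pick H0
  Q 88.107.64.74: descend 01011000011010110 ; hops seen [H3,H0] ; pick H0

== LOOKUPS ==
["H3","H3","H3","H0","H0","H0"]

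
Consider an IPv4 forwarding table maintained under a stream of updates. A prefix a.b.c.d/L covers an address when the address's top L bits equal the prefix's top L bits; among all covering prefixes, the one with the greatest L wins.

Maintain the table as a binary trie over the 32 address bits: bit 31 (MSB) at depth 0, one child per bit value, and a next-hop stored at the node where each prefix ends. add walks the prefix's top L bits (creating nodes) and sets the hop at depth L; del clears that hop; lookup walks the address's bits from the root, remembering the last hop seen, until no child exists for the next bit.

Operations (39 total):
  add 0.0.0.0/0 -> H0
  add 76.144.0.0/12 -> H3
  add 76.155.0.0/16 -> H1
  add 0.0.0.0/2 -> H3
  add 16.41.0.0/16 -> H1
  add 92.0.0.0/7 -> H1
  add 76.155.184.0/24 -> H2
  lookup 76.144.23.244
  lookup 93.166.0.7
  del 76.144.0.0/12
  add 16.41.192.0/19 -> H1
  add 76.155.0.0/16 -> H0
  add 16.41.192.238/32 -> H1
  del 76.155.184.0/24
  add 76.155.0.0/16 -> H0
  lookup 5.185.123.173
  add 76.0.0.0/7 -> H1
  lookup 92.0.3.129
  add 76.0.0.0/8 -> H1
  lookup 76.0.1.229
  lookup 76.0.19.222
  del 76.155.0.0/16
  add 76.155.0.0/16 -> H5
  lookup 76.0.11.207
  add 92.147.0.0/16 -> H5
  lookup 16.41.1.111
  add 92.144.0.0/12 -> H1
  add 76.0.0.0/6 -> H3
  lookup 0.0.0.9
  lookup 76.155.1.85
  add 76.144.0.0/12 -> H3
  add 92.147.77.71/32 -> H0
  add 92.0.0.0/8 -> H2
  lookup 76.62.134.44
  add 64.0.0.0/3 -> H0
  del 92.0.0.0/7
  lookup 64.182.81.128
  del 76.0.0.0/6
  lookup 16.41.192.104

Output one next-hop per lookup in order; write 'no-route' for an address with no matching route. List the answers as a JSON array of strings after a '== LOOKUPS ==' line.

Process each operation:
  + 0.0.0.0/0 (H0) depth=0
  + 76.144.0.0/12 (H3) depth=12
  + 76.155.0.0/16 (H1) depth=16
  + 0.0.0.0/2 (H3) depth=2
  + 16.41.0.0/16 (H1) depth=16
  + 92.0.0.0/7 (H1) depth=7
  + 76.155.184.0/24 (H2) depth=24
  Q 76.144.23.244: descend 010011001001 ; hops seen [H0,H3] ; pick H3
  Q 93.166.0.7: descend 0101110 ; hops seen [H0,H1] ; pick H1
  - 76.144.0.0/12 clear@12
  + 16.41.192.0/19 (H1) depth=19
  + 76.155.0.0/16 (H0) depth=16
  + 16.41.192.238/32 (H1) depth=32
  - 76.155.184.0/24 clear@24
  + 76.155.0.0/16 (H0) depth=16
  Q 5.185.123.173: descend 000 ; hops seen [H0,H3] ; pick H3
  + 76.0.0.0/7 (H1) depth=7
  Q 92.0.3.129: descend 0101110 ; hops seen [H0,H1] ; pick H1
  + 76.0.0.0/8 (H1) depth=8
  Q 76.0.1.229: descend 01001100 ; hops seen [H0,H1,H1] ; pick H1
  Q 76.0.19.222: descend 01001100 ; hops seen [H0,H1,H1] ; pick H1
  - 76.155.0.0/16 clear@16
  + 76.155.0.0/16 (H5) depth=16
  Q 76.0.11.207: descend 01001100 ; hops seen [H0,H1,H1] ; pick H1
  + 92.147.0.0/16 (H5) depth=16
  Q 16.41.1.111: descend 0001000000101001 ; hops seen [H0,H3,H1] ; pick H1
  + 92.144.0.0/12 (H1) depth=12
  + 76.0.0.0/6 (H3) depth=6
  Q 0.0.0.9: descend 000 ; hops seen [H0,H3] ; pick H3
  Q 76.155.1.85: descend 0100110010011011 ; hops seen [H0,H3,H1,H1,H5] ; pick H5
  + 76.144.0.0/12 (H3) depth=12
  + 92.147.77.71/32 (H0) depth=32
  + 92.0.0.0/8 (H2) depth=8
  Q 76.62.134.44: descend 01001100 ; hops seen [H0,H3,H1,H1] ; pick H1
  + 64.0.0.0/3 (H0) depth=3
  - 92.0.0.0/7 clear@7
  Q 64.182.81.128: descend 0100 ; hops seen [H0,H0] ; pick H0
  - 76.0.0.0/6 clear@6
  Q 16.41.192.104: descend 000100000010100111000000 ; hops seen [H0,H3,H1,H1] ; pick H1

== LOOKUPS ==
["H3","H1","H3","H1","H1","H1","H1","H1","H3","H5","H1","H0","H1"]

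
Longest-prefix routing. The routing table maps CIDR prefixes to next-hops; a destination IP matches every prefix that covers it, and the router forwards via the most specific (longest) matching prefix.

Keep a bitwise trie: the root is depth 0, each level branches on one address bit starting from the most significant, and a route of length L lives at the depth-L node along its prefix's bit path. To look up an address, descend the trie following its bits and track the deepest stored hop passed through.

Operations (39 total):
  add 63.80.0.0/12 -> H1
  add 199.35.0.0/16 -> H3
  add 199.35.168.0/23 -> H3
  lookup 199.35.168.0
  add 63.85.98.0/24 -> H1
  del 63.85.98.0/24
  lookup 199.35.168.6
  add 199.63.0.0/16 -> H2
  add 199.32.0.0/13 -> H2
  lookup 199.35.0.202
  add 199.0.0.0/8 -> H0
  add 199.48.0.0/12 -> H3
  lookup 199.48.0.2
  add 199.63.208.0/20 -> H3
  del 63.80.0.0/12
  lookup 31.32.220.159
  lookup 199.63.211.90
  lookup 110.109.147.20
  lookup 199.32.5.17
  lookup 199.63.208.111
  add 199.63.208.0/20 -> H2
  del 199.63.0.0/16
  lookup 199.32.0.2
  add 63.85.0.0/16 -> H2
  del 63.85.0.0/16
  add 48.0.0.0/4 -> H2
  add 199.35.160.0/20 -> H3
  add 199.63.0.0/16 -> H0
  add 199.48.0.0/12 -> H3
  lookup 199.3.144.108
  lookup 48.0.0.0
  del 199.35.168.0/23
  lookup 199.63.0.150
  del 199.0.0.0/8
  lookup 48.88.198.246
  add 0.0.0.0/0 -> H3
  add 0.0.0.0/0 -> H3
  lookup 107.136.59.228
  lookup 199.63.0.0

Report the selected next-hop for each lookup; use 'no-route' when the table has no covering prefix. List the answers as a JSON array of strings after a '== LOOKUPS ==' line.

Trace:
  + 63.80.0.0/12 (H1) depth=12
  + 199.35.0.0/16 (H3) depth=16
  + 199.35.168.0/23 (H3) depth=23
  Q 199.35.168.0: descend 11000111001000111010100 ; hops seen [H3,H3] ; pick H3
  + 63.85.98.0/24 (H1) depth=24
  - 63.85.98.0/24 clear@24
  Q 199.35.168.6: descend 11000111001000111010100 ; hops seen [H3,H3] ; pick H3
  + 199.63.0.0/16 (H2) depth=16
  + 199.32.0.0/13 (H2) depth=13
  Q 199.35.0.202: descend 1100011100100011 ; hops seen [H2,H3] ; pick H3
  + 199.0.0.0/8 (H0) depth=8
  + 199.48.0.0/12 (H3) depth=12
  Q 199.48.0.2: descend 110001110011 ; hops seen [H0,H3] ; pick H3
  + 199.63.208.0/20 (H3) depth=20
  - 63.80.0.0/12 clear@12
  Q 31.32.220.159: descend 00 ; hops seen [∅] ; pick no-route
  Q 199.63.211.90: descend 11000111001111111101 ; hops seen [H0,H3,H2,H3] ; pick H3
  Q 110.109.147.20: descend 0 ; hops seen [∅] ; pick no-route
  Q 199.32.5.17: descend 11000111001000 ; hops seen [H0,H2] ; pick H2
  Q 199.63.208.111: descend 11000111001111111101 ; hops seen [H0,H3,H2,H3] ; pick H3
  + 199.63.208.0/20 (H2) depth=20
  - 199.63.0.0/16 clear@16
  Q 199.32.0.2: descend 11000111001000 ; hops seen [H0,H2] ; pick H2
  + 63.85.0.0/16 (H2) depth=16
  - 63.85.0.0/16 clear@16
  + 48.0.0.0/4 (H2) depth=4
  + 199.35.160.0/20 (H3) depth=20
  + 199.63.0.0/16 (H0) depth=16
  + 199.48.0.0/12 (H3) depth=12
  Q 199.3.144.108: descend 1100011100 ; hops seen [H0] ; pick H0
  Q 48.0.0.0: descend 0011 ; hops seen [H2] ; pick H2
  - 199.35.168.0/23 clear@23
  Q 199.63.0.150: descend 1100011100111111 ; hops seen [H0,H3,H0] ; pick H0
  - 199.0.0.0/8 clear@8
  Q 48.88.198.246: descend 0011 ; hops seen [H2] ; pick H2
  + 0.0.0.0/0 (H3) depth=0
  + 0.0.0.0/0 (H3) depth=0
  Q 107.136.59.228: descend 0 ; hops seen [H3] ; pick H3
  Q 199.63.0.0: descend 1100011100111111 ; hops seen [H3,H3,H0] ; pick H0

== LOOKUPS ==
["H3","H3","H3","H3","no-route","H3","no-route","H2","H3","H2","H0","H2","H0","H2","H3","H0"]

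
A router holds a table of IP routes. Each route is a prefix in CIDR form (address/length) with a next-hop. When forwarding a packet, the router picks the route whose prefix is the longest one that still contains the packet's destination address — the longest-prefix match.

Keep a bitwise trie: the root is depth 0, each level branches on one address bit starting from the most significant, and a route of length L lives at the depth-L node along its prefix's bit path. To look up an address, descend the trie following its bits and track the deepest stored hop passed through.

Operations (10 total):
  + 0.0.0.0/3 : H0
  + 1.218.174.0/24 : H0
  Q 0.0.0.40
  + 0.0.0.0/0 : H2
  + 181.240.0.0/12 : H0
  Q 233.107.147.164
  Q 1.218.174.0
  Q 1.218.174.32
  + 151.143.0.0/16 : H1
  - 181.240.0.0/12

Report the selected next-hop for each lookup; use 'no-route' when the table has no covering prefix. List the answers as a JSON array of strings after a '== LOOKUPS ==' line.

Trace:
  add 0.0.0.0/3 -> H0 at depth 3
  add 1.218.174.0/24 -> H0 at depth 24
  Q 0.0.0.40: descend 0000000 ; hops seen [H0] ; pick H0
  add 0.0.0.0/0 -> H2 at depth 0
  add 181.240.0.0/12 -> H0 at depth 12
  Q 233.107.147.164: descend 1 ; hops seen [H2] ; pick H2
  Q 1.218.174.0: descend 000000011101101010101110 ; hops seen [H2,H0,H0] ; pick H0
  Q 1.218.174.32: descend 000000011101101010101110 ; hops seen [H2,H0,H0] ; pick H0
  add 151.143.0.0/16 -> H1 at depth 16
  - 181.240.0.0/12 clear@12

== LOOKUPS ==
["H0","H2","H0","H0"]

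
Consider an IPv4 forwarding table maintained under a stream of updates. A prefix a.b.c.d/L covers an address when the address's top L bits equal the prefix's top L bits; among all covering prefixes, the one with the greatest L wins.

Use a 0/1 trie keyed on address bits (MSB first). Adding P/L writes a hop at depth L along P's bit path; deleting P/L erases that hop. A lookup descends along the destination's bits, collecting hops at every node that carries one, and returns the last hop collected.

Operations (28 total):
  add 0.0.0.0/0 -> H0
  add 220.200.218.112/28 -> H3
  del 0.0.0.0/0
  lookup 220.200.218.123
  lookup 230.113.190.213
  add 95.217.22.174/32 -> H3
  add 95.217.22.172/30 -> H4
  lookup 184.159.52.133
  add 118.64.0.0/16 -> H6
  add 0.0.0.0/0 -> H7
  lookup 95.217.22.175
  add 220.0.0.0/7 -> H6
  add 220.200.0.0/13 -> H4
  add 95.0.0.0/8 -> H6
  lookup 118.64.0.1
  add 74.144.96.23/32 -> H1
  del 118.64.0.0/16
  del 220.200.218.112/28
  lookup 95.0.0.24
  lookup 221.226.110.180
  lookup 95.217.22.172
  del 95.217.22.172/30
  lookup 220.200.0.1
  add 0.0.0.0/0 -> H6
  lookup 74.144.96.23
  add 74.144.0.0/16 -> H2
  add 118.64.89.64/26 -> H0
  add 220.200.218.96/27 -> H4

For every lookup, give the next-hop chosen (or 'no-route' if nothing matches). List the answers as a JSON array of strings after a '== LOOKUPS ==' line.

Trace:
  add 0.0.0.0/0 -> H0 at depth 0
  add 220.200.218.112/28 -> H3 at depth 28
  del 0.0.0.0/0 (clear depth 0)
  Q 220.200.218.123: descend 1101110011001000110110100111 ; hops seen [H3] ; pick H3
  Q 230.113.190.213: descend 11 ; hops seen [∅] ; pick no-route
  add 95.217.22.174/32 -> H3 at depth 32
  add 95.217.22.172/30 -> H4 at depth 30
  Q 184.159.52.133: descend 1 ; hops seen [∅] ; pick no-route
  add 118.64.0.0/16 -> H6 at depth 16
  add 0.0.0.0/0 -> H7 at depth 0
  Q 95.217.22.175: descend 0101111111011001000101101010111 ; hops seen [H7,H4] ; pick H4
  add 220.0.0.0/7 -> H6 at depth 7
  add 220.200.0.0/13 -> H4 at depth 13
  add 95.0.0.0/8 -> H6 at depth 8
  Q 118.64.0.1: descend 0111011001000000 ; hops seen [H7,H6] ; pick H6
  add 74.144.96.23/32 -> H1 at depth 32
  del 118.64.0.0/16 (clear depth 16)
  del 220.200.218.112/28 (clear depth 28)
  Q 95.0.0.24: descend 01011111 ; hops seen [H7,H6] ; pick H6
  Q 221.226.110.180: descend 1101110 ; hops seen [H7,H6] ; pick H6
  Q 95.217.22.172: descend 010111111101100100010110101011 ; hops seen [H7,H6,H4] ; pick H4
  del 95.217.22.172/30 (clear depth 30)
  Q 220.200.0.1: descend 1101110011001000 ; hops seen [H7,H6,H4] ; pick H4
  add 0.0.0.0/0 -> H6 at depth 0
  Q 74.144.96.23: descend 01001010100100000110000000010111 ; hops seen [H6,H1] ; pick H1
  add 74.144.0.0/16 -> H2 at depth 16
  add 118.64.89.64/26 -> H0 at depth 26
  add 220.200.218.96/27 -> H4 at depth 27

== LOOKUPS ==
["H3","no-route","no-route","H4","H6","H6","H6","H4","H4","H1"]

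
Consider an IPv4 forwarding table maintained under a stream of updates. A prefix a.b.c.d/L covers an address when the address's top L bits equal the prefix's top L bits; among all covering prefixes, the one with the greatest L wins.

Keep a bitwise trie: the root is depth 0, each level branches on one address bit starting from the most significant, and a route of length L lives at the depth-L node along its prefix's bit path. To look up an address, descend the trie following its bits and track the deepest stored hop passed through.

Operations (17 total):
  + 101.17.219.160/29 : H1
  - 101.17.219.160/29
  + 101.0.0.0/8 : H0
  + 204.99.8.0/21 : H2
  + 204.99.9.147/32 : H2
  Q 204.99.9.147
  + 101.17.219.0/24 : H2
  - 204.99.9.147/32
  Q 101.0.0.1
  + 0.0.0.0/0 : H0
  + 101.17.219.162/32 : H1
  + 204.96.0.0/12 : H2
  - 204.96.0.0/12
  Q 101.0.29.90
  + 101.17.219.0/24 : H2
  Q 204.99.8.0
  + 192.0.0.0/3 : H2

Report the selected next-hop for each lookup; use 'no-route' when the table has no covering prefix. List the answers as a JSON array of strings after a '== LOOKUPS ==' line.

Process each operation:
  + 101.17.219.160/29 (H1) depth=29
  del 101.17.219.160/29 (clear depth 29)
  + 101.0.0.0/8 (H0) depth=8
  + 204.99.8.0/21 (H2) depth=21
  + 204.99.9.147/32 (H2) depth=32
  ? 204.99.9.147  path d0:-→d1:-→d2:-→d3:-→d4:-→d5:-→d6:-→d7:-→d8:-→d9:-→d10:-→d11:-→d12:-→d13:-→d14:-→d15:-→d16:-→d17:-→d18:-→d19:-→d20:-→d21:H2→d22:-→d23:-→d24:-→d25:-→d26:-→d27:-→d28:-→d29:-→d30:-→d31:-→d32:H2  best=H2
  + 101.17.219.0/24 (H2) depth=24
  del 204.99.9.147/32 (clear depth 32)
  ? 101.0.0.1  path d0:-→d1:-→d2:-→d3:-→d4:-→d5:-→d6:-→d7:-→d8:H0→d9:-→d10:-→d11:-  best=H0
  + 0.0.0.0/0 (H0) depth=0
  + 101.17.219.162/32 (H1) depth=32
  + 204.96.0.0/12 (H2) depth=12
  del 204.96.0.0/12 (clear depth 12)
  ? 101.0.29.90  path d0:H0→d1:-→d2:-→d3:-→d4:-→d5:-→d6:-→d7:-→d8:H0→d9:-→d10:-→d11:-  best=H0
  + 101.17.219.0/24 (H2) depth=24
  ? 204.99.8.0  path d0:H0→d1:-→d2:-→d3:-→d4:-→d5:-→d6:-→d7:-→d8:-→d9:-→d10:-→d11:-→d12:-→d13:-→d14:-→d15:-→d16:-→d17:-→d18:-→d19:-→d20:-→d21:H2→d22:-→d23:-  best=H2
  + 192.0.0.0/3 (H2) depth=3

== LOOKUPS ==
["H2","H0","H0","H2"]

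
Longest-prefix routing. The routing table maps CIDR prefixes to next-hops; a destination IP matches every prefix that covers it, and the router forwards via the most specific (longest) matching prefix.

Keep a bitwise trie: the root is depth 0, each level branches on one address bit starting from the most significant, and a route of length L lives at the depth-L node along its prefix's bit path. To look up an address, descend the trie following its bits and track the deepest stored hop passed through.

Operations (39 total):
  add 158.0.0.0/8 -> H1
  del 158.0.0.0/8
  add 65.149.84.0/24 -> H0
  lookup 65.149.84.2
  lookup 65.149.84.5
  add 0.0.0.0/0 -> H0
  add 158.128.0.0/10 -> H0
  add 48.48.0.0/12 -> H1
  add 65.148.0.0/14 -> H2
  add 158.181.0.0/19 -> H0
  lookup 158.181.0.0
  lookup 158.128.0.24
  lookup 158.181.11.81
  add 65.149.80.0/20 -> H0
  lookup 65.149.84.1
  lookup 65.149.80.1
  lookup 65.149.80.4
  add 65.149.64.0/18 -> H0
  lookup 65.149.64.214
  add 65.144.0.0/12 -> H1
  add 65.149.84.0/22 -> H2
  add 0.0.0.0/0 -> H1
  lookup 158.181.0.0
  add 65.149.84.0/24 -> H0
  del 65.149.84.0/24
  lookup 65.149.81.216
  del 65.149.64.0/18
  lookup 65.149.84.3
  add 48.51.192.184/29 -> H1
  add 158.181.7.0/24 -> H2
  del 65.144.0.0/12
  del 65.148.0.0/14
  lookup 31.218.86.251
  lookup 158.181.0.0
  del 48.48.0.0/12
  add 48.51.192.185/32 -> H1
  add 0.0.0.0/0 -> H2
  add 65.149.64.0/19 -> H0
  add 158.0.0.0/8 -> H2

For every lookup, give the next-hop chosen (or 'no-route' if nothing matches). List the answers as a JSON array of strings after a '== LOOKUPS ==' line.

Trace:
  + 158.0.0.0/8 (H1) depth=8
  - 158.0.0.0/8 clear@8
  + 65.149.84.0/24 (H0) depth=24
  lookup 65.149.84.2: bits 010000011001010101010100 walk d0:-→d1:-→d2:-→d3:-→d4:-→d5:-→d6:-→d7:-→d8:-→d9:-→d10:-→d11:-→d12:-→d13:-→d14:-→d15:-→d16:-→d17:-→d18:-→d19:-→d20:-→d21:-→d22:-→d23:-→d24:H0 -> H0
  lookup 65.149.84.5: bits 010000011001010101010100 walk d0:-→d1:-→d2:-→d3:-→d4:-→d5:-→d6:-→d7:-→d8:-→d9:-→d10:-→d11:-→d12:-→d13:-→d14:-→d15:-→d16:-→d17:-→d18:-→d19:-→d20:-→d21:-→d22:-→d23:-→d24:H0 -> H0
  + 0.0.0.0/0 (H0) depth=0
  + 158.128.0.0/10 (H0) depth=10
  + 48.48.0.0/12 (H1) depth=12
  + 65.148.0.0/14 (H2) depth=14
  + 158.181.0.0/19 (H0) depth=19
  lookup 158.181.0.0: bits 1001111010110101000 walk d0:H0→d1:-→d2:-→d3:-→d4:-→d5:-→d6:-→d7:-→d8:-→d9:-→d10:H0→d11:-→d12:-→d13:-→d14:-→d15:-→d16:-→d17:-→d18:-→d19:H0 -> H0
  lookup 158.128.0.24: bits 1001111010 walk d0:H0→d1:-→d2:-→d3:-→d4:-→d5:-→d6:-→d7:-→d8:-→d9:-→d10:H0 -> H0
  lookup 158.181.11.81: bits 1001111010110101000 walk d0:H0→d1:-→d2:-→d3:-→d4:-→d5:-→d6:-→d7:-→d8:-→d9:-→d10:H0→d11:-→d12:-→d13:-→d14:-→d15:-→d16:-→d17:-→d18:-→d19:H0 -> H0
  + 65.149.80.0/20 (H0) depth=20
  lookup 65.149.84.1: bits 010000011001010101010100 walk d0:H0→d1:-→d2:-→d3:-→d4:-→d5:-→d6:-→d7:-→d8:-→d9:-→d10:-→d11:-→d12:-→d13:-→d14:H2→d15:-→d16:-→d17:-→d18:-→d19:-→d20:H0→d21:-→d22:-→d23:-→d24:H0 -> H0
  lookup 65.149.80.1: bits 010000011001010101010 walk d0:H0→d1:-→d2:-→d3:-→d4:-→d5:-→d6:-→d7:-→d8:-→d9:-→d10:-→d11:-→d12:-→d13:-→d14:H2→d15:-→d16:-→d17:-→d18:-→d19:-→d20:H0→d21:- -> H0
  lookup 65.149.80.4: bits 010000011001010101010 walk d0:H0→d1:-→d2:-→d3:-→d4:-→d5:-→d6:-→d7:-→d8:-→d9:-→d10:-→d11:-→d12:-→d13:-→d14:H2→d15:-→d16:-→d17:-→d18:-→d19:-→d20:H0→d21:- -> H0
  + 65.149.64.0/18 (H0) depth=18
  lookup 65.149.64.214: bits 0100000110010101010 walk d0:H0→d1:-→d2:-→d3:-→d4:-→d5:-→d6:-→d7:-→d8:-→d9:-→d10:-→d11:-→d12:-→d13:-→d14:H2→d15:-→d16:-→d17:-→d18:H0→d19:- -> H0
  + 65.144.0.0/12 (H1) depth=12
  + 65.149.84.0/22 (H2) depth=22
  + 0.0.0.0/0 (H1) depth=0
  lookup 158.181.0.0: bits 1001111010110101000 walk d0:H1→d1:-→d2:-→d3:-→d4:-→d5:-→d6:-→d7:-→d8:-→d9:-→d10:H0→d11:-→d12:-→d13:-→d14:-→d15:-→d16:-→d17:-→d18:-→d19:H0 -> H0
  + 65.149.84.0/24 (H0) depth=24
  - 65.149.84.0/24 clear@24
  lookup 65.149.81.216: bits 010000011001010101010 walk d0:H1→d1:-→d2:-→d3:-→d4:-→d5:-→d6:-→d7:-→d8:-→d9:-→d10:-→d11:-→d12:H1→d13:-→d14:H2→d15:-→d16:-→d17:-→d18:H0→d19:-→d20:H0→d21:- -> H0
  - 65.149.64.0/18 clear@18
  lookup 65.149.84.3: bits 010000011001010101010100 walk d0:H1→d1:-→d2:-→d3:-→d4:-→d5:-→d6:-→d7:-→d8:-→d9:-→d10:-→d11:-→d12:H1→d13:-→d14:H2→d15:-→d16:-→d17:-→d18:-→d19:-→d20:H0→d21:-→d22:H2→d23:-→d24:- -> H2
  + 48.51.192.184/29 (H1) depth=29
  + 158.181.7.0/24 (H2) depth=24
  - 65.144.0.0/12 clear@12
  - 65.148.0.0/14 clear@14
  lookup 31.218.86.251: bits 00 walk d0:H1→d1:-→d2:- -> H1
  lookup 158.181.0.0: bits 100111101011010100000 walk d0:H1→d1:-→d2:-→d3:-→d4:-→d5:-→d6:-→d7:-→d8:-→d9:-→d10:H0→d11:-→d12:-→d13:-→d14:-→d15:-→d16:-→d17:-→d18:-→d19:H0→d20:-→d21:- -> H0
  - 48.48.0.0/12 clear@12
  + 48.51.192.185/32 (H1) depth=32
  + 0.0.0.0/0 (H2) depth=0
  + 65.149.64.0/19 (H0) depth=19
  + 158.0.0.0/8 (H2) depth=8

== LOOKUPS ==
["H0","H0","H0","H0","H0","H0","H0","H0","H0","H0","H0","H2","H1","H0"]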